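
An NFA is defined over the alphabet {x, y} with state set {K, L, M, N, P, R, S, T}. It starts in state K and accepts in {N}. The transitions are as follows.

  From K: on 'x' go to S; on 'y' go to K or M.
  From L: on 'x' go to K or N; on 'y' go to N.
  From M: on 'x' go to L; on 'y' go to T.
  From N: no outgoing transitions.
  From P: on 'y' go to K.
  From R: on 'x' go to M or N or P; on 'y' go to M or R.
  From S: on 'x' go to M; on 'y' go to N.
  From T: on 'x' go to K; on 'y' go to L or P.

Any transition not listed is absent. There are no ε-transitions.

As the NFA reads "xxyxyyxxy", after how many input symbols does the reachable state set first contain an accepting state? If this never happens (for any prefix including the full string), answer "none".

8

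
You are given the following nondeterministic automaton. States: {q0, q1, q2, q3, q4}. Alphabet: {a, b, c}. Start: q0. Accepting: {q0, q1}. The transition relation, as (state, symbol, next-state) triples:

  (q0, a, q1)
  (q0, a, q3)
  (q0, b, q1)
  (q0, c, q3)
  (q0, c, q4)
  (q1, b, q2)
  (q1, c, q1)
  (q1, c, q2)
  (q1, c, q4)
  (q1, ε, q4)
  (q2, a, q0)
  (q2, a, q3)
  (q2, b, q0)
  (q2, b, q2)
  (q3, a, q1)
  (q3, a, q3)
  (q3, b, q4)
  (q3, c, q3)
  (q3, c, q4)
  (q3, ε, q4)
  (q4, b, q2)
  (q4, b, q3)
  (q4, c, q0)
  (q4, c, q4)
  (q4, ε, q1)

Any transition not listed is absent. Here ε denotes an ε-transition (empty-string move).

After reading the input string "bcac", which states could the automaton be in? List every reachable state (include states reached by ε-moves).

Start in {q0}.
Read 'b': {q0} → {q1, q4}.
Read 'c': {q1, q4} → {q0, q1, q2, q4}.
Read 'a': {q0, q1, q2, q4} → {q0, q1, q3, q4}.
Read 'c': {q0, q1, q3, q4} → {q0, q1, q2, q3, q4}.

{q0, q1, q2, q3, q4}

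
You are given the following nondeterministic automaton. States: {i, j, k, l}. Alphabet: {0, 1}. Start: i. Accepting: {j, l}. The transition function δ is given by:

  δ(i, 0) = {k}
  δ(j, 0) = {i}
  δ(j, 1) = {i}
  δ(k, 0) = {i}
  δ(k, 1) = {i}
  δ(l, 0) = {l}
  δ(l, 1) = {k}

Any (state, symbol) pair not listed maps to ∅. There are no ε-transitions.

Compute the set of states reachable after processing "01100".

Start in {i}.
Read '0': {i} → {k}.
Read '1': {k} → {i}.
Read '1': {i} → ∅.
The set is empty and remains empty for the remaining 2 symbols.

∅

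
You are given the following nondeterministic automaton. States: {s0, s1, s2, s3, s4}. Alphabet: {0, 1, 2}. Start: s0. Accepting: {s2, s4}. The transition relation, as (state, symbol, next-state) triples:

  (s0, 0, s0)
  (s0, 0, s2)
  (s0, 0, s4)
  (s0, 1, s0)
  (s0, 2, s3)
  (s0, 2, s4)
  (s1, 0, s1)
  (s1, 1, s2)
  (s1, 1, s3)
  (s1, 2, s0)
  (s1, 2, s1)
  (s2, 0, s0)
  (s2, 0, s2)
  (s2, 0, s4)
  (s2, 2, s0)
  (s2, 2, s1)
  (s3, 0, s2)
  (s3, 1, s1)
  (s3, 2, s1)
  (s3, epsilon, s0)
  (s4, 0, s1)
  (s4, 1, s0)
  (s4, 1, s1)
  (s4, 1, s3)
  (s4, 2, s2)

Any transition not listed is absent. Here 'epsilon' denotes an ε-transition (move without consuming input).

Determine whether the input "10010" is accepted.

Yes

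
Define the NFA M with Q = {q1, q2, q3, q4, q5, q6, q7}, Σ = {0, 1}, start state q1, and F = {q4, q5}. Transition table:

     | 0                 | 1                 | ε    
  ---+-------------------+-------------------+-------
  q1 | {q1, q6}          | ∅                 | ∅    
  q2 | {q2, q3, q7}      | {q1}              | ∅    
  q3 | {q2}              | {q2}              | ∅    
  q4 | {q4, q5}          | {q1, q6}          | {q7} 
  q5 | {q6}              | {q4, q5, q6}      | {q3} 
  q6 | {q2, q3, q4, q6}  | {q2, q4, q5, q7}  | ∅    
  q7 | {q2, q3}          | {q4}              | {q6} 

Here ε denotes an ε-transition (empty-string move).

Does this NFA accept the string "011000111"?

Start in {q1}.
Read '0': {q1} → {q1, q6}.
Read '1': {q1, q6} → {q2, q3, q4, q5, q6, q7}.
Read '1': {q2, q3, q4, q5, q6, q7} → {q1, q2, q3, q4, q5, q6, q7}.
Read '0': {q1, q2, q3, q4, q5, q6, q7} → {q1, q2, q3, q4, q5, q6, q7}.
Read '0': {q1, q2, q3, q4, q5, q6, q7} → {q1, q2, q3, q4, q5, q6, q7}.
Read '0': {q1, q2, q3, q4, q5, q6, q7} → {q1, q2, q3, q4, q5, q6, q7}.
Read '1': {q1, q2, q3, q4, q5, q6, q7} → {q1, q2, q3, q4, q5, q6, q7}.
Read '1': {q1, q2, q3, q4, q5, q6, q7} → {q1, q2, q3, q4, q5, q6, q7}.
Read '1': {q1, q2, q3, q4, q5, q6, q7} → {q1, q2, q3, q4, q5, q6, q7}.
The final set {q1, q2, q3, q4, q5, q6, q7} contains the accepting states q4, q5.

Yes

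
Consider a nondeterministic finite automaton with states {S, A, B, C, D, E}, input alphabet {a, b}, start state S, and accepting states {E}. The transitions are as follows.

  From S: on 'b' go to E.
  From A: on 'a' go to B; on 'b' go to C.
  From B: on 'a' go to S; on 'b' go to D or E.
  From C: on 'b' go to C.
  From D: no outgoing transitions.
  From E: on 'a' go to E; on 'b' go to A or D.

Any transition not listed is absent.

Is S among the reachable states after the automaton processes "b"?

Start in {S}.
Read 'b': S→{E}; now {E}.
State S is not in {E}.

No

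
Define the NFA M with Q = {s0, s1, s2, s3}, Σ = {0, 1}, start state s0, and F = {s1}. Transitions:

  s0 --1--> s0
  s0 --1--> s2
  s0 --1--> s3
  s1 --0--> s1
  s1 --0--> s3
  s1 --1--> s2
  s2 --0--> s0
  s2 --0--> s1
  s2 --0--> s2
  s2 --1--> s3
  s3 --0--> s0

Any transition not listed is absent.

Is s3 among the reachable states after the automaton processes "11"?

Yes

Start in {s0}.
Read '1': s0→{s0, s2, s3}; now {s0, s2, s3}.
Read '1': s0→{s0, s2, s3}, s2→{s3}, s3→∅; now {s0, s2, s3}.
State s3 is in {s0, s2, s3}.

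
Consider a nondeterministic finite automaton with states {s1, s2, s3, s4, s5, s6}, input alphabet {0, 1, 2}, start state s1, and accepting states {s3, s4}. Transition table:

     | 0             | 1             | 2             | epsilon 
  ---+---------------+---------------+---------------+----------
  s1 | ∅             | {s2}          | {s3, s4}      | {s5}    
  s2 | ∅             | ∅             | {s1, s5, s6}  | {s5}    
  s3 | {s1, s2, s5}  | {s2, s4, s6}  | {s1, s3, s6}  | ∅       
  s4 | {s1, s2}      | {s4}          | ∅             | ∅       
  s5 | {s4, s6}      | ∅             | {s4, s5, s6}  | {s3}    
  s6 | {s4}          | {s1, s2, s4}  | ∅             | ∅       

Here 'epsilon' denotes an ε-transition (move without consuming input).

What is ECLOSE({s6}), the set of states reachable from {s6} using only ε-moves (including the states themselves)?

Begin with {s6}.
No ε-moves leave this set, so the closure equals the set itself.

{s6}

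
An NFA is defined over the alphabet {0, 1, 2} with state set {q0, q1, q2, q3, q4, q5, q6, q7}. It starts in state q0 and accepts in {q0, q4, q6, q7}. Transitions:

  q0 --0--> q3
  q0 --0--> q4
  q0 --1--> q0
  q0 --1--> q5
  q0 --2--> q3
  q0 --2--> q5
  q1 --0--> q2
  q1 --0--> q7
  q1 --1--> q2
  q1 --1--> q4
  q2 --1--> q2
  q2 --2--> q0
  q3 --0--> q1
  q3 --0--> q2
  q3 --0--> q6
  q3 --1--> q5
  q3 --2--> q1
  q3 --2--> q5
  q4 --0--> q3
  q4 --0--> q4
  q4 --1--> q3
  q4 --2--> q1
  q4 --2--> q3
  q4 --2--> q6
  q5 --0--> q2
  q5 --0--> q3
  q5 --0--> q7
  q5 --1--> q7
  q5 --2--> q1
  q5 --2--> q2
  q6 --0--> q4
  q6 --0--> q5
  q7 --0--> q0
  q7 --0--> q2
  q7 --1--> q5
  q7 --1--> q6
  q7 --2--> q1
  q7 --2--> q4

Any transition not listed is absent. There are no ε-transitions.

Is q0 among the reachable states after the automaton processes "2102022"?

No

Start in {q0}.
Read '2': {q0} → {q3, q5}.
Read '1': {q3, q5} → {q5, q7}.
Read '0': {q5, q7} → {q0, q2, q3, q7}.
Read '2': {q0, q2, q3, q7} → {q0, q1, q3, q4, q5}.
Read '0': {q0, q1, q3, q4, q5} → {q1, q2, q3, q4, q6, q7}.
Read '2': {q1, q2, q3, q4, q6, q7} → {q0, q1, q3, q4, q5, q6}.
Read '2': {q0, q1, q3, q4, q5, q6} → {q1, q2, q3, q5, q6}.
State q0 is not in {q1, q2, q3, q5, q6}.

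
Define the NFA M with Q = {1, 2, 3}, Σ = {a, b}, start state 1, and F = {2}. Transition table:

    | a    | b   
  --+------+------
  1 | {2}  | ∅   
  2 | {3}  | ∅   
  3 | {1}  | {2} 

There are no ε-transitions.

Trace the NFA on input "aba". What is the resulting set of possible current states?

Start in {1}.
Read 'a': {1} → {2}.
Read 'b': {2} → ∅.
The set is empty and remains empty for the remaining 1 symbol.

∅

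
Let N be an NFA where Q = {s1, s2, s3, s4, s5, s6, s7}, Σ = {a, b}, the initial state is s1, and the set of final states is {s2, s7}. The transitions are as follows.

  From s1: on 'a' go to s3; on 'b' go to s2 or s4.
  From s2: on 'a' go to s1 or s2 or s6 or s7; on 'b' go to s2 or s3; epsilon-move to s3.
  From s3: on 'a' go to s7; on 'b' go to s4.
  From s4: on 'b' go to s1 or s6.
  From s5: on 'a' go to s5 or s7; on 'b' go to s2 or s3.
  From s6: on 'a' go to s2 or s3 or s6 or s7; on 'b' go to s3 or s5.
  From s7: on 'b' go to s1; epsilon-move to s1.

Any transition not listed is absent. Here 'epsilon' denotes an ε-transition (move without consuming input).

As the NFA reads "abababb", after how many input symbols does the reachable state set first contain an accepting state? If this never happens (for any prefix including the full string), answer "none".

none

Start in {s1}.
Read 'a': {s1} → {s3}.
Read 'b': {s3} → {s4}.
Read 'a': {s4} → ∅.
The set is empty and remains empty for the remaining 4 symbols.
No reachable set along the way intersects F.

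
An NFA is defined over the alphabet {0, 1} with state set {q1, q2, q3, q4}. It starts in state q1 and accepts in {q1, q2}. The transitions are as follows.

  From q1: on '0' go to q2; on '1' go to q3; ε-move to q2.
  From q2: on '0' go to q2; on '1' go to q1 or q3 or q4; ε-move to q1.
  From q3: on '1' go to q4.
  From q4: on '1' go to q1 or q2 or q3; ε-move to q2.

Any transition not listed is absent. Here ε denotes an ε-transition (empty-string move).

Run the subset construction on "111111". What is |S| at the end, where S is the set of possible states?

4

Start: ε-closure({q1}) = {q1, q2}.
Read '1': {q1, q2} → {q1, q2, q3, q4}.
Read '1': {q1, q2, q3, q4} → {q1, q2, q3, q4}.
Read '1': {q1, q2, q3, q4} → {q1, q2, q3, q4}.
Read '1': {q1, q2, q3, q4} → {q1, q2, q3, q4}.
Read '1': {q1, q2, q3, q4} → {q1, q2, q3, q4}.
Read '1': {q1, q2, q3, q4} → {q1, q2, q3, q4}.
That set has 4 states.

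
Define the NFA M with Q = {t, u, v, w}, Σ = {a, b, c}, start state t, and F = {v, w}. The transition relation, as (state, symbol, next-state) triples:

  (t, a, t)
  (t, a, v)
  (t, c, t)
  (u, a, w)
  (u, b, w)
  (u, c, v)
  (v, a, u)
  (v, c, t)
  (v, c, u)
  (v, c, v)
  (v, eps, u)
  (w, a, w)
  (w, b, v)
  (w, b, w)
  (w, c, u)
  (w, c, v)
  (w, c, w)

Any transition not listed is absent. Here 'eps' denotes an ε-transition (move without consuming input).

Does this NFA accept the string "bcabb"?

No

Start in {t}.
Read 'b': t→∅; now ∅.
The set is empty and remains empty for the remaining 4 symbols.
The final set ∅ contains no accepting state.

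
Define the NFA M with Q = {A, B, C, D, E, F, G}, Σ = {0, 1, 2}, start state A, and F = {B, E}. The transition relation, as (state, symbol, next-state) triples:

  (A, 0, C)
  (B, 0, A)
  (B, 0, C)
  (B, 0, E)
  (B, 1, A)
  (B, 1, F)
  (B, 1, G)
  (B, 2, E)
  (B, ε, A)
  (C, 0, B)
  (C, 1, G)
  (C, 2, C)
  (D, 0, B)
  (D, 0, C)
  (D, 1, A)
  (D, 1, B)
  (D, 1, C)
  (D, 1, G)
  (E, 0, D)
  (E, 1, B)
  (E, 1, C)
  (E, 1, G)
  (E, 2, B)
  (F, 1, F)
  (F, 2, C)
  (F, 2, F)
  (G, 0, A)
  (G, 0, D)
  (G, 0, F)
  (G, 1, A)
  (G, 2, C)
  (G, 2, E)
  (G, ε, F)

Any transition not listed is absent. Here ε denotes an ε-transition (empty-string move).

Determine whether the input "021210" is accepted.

Yes

Start in {A}.
Read '0': A→{C}; now {C}.
Read '2': C→{C}; now {C}.
Read '1': C→{G}; union {G}; ε-closure = {F, G}.
Read '2': F→{C, F}, G→{C, E}; now {C, E, F}.
Read '1': C→{G}, E→{B, C, G}, F→{F}; union {B, C, F, G}; ε-closure = {A, B, C, F, G}.
Read '0': A→{C}, B→{A, C, E}, C→{B}, F→∅, G→{A, D, F}; now {A, B, C, D, E, F}.
The final set {A, B, C, D, E, F} contains the accepting states B, E.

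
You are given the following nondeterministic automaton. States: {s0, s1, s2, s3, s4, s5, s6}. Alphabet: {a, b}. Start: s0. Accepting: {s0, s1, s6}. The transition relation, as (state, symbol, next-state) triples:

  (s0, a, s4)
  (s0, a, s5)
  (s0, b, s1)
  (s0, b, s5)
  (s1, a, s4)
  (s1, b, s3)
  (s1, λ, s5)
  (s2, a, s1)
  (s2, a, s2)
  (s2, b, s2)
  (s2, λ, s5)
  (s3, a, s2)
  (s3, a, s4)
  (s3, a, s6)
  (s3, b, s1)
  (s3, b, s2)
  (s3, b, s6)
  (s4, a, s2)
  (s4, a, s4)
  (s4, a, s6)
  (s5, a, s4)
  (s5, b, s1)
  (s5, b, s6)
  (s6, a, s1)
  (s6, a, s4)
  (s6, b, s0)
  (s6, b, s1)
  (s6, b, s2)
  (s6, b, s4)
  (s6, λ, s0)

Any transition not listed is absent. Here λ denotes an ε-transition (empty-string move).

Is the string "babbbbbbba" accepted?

No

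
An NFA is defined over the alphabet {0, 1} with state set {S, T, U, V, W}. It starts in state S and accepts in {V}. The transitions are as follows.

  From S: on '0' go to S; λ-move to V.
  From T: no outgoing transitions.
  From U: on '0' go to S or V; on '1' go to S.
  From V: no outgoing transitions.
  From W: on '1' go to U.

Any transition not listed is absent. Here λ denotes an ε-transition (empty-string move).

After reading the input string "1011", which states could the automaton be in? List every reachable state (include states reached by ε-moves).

Start: ε-closure({S}) = {S, V}.
Read '1': {S, V} → ∅.
The set is empty and remains empty for the remaining 3 symbols.

∅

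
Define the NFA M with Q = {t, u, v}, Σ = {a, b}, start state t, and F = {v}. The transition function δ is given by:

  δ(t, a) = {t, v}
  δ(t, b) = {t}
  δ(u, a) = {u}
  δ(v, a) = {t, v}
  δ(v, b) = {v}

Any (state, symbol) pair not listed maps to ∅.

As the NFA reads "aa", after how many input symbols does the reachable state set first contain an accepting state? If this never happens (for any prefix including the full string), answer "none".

1

Start in {t}.
Read 'a': t→{t, v}; now {t, v}.
None of the earlier sets intersect F, but {t, v} does.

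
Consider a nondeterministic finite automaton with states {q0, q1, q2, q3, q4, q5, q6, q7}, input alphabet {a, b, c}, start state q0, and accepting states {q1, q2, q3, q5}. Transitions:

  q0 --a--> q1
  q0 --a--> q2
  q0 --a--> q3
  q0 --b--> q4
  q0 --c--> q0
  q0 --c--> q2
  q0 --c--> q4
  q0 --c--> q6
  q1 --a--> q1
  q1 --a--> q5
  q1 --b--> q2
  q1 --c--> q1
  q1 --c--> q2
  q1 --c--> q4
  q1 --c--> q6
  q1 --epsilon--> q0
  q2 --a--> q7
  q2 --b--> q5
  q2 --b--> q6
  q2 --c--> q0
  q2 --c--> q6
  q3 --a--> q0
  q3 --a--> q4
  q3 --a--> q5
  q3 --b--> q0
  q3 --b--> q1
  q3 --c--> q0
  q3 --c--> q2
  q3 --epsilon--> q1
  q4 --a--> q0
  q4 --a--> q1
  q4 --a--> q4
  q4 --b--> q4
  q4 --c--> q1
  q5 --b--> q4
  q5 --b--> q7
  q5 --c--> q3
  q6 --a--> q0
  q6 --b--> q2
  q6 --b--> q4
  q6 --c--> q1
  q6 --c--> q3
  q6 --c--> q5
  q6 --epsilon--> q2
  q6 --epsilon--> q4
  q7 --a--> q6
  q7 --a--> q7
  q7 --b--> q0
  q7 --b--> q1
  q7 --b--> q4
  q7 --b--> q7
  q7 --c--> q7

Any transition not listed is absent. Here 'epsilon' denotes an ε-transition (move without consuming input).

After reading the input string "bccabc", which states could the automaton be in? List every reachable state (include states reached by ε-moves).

{q0, q1, q2, q3, q4, q5, q6, q7}

Start in {q0}.
Read 'b': {q0} → {q4}.
Read 'c': {q4} → {q0, q1}.
Read 'c': {q0, q1} → {q0, q1, q2, q4, q6}.
Read 'a': {q0, q1, q2, q4, q6} → {q0, q1, q2, q3, q4, q5, q7}.
Read 'b': {q0, q1, q2, q3, q4, q5, q7} → {q0, q1, q2, q4, q5, q6, q7}.
Read 'c': {q0, q1, q2, q4, q5, q6, q7} → {q0, q1, q2, q3, q4, q5, q6, q7}.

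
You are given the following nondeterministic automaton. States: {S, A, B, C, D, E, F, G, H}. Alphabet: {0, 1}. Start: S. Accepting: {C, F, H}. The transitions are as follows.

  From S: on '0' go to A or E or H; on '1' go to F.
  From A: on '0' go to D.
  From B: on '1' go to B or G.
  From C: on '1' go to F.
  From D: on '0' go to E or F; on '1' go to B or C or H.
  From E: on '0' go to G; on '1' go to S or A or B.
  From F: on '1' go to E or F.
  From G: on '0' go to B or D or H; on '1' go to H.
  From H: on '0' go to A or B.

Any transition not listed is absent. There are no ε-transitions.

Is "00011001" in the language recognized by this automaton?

Start in {S}.
Read '0': S→{A, E, H}; now {A, E, H}.
Read '0': A→{D}, E→{G}, H→{A, B}; now {A, B, D, G}.
Read '0': A→{D}, B→∅, D→{E, F}, G→{B, D, H}; now {B, D, E, F, H}.
Read '1': B→{B, G}, D→{B, C, H}, E→{S, A, B}, F→{E, F}, H→∅; now {S, A, B, C, E, F, G, H}.
Read '1': S→{F}, A→∅, B→{B, G}, C→{F}, E→{S, A, B}, F→{E, F}, G→{H}, H→∅; now {S, A, B, E, F, G, H}.
Read '0': S→{A, E, H}, A→{D}, B→∅, E→{G}, F→∅, G→{B, D, H}, H→{A, B}; now {A, B, D, E, G, H}.
Read '0': A→{D}, B→∅, D→{E, F}, E→{G}, G→{B, D, H}, H→{A, B}; now {A, B, D, E, F, G, H}.
Read '1': A→∅, B→{B, G}, D→{B, C, H}, E→{S, A, B}, F→{E, F}, G→{H}, H→∅; now {S, A, B, C, E, F, G, H}.
The final set {S, A, B, C, E, F, G, H} contains the accepting states C, F, H.

Yes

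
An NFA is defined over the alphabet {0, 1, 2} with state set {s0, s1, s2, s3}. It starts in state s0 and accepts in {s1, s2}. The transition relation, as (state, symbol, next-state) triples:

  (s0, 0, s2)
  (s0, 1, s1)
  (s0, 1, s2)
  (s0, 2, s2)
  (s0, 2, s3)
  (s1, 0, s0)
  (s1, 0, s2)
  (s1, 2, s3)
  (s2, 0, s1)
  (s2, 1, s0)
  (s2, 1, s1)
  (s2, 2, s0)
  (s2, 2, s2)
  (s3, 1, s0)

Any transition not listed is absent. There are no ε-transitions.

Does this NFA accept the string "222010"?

Start in {s0}.
Read '2': s0→{s2, s3}; now {s2, s3}.
Read '2': s2→{s0, s2}, s3→∅; now {s0, s2}.
Read '2': s0→{s2, s3}, s2→{s0, s2}; now {s0, s2, s3}.
Read '0': s0→{s2}, s2→{s1}, s3→∅; now {s1, s2}.
Read '1': s1→∅, s2→{s0, s1}; now {s0, s1}.
Read '0': s0→{s2}, s1→{s0, s2}; now {s0, s2}.
The final set {s0, s2} contains the accepting state s2.

Yes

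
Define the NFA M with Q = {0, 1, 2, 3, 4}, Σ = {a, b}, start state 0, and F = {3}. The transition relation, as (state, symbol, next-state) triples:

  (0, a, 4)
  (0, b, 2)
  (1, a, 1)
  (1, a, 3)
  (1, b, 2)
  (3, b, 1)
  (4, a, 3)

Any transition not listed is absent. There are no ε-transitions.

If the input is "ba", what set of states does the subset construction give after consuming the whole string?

Start in {0}.
Read 'b': 0→{2}; now {2}.
Read 'a': 2→∅; now ∅.

∅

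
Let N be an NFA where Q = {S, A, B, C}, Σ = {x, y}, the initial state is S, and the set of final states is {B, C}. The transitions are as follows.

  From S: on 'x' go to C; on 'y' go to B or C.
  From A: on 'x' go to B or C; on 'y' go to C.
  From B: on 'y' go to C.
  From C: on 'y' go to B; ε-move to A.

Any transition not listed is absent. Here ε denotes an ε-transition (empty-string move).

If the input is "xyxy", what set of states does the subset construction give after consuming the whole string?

Start in {S}.
Read 'x': S→{C}; union {C}; ε-closure = {A, C}.
Read 'y': A→{C}, C→{B}; union {B, C}; ε-closure = {A, B, C}.
Read 'x': A→{B, C}, B→∅, C→∅; union {B, C}; ε-closure = {A, B, C}.
Read 'y': A→{C}, B→{C}, C→{B}; union {B, C}; ε-closure = {A, B, C}.

{A, B, C}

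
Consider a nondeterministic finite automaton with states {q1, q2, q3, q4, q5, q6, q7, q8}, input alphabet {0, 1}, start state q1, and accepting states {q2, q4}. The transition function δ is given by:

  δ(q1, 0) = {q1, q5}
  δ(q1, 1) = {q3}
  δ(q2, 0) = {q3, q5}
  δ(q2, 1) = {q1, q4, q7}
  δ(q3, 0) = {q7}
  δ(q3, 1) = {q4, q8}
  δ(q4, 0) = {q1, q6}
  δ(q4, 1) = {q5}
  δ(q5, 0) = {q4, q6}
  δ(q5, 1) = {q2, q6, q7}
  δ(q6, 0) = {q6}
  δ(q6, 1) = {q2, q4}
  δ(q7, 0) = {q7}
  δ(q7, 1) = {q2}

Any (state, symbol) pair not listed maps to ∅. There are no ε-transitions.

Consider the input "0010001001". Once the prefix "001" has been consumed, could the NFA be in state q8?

No

Start in {q1}.
Read '0': q1→{q1, q5}; now {q1, q5}.
Read '0': q1→{q1, q5}, q5→{q4, q6}; now {q1, q4, q5, q6}.
Read '1': q1→{q3}, q4→{q5}, q5→{q2, q6, q7}, q6→{q2, q4}; now {q2, q3, q4, q5, q6, q7}.
State q8 is not in {q2, q3, q4, q5, q6, q7}.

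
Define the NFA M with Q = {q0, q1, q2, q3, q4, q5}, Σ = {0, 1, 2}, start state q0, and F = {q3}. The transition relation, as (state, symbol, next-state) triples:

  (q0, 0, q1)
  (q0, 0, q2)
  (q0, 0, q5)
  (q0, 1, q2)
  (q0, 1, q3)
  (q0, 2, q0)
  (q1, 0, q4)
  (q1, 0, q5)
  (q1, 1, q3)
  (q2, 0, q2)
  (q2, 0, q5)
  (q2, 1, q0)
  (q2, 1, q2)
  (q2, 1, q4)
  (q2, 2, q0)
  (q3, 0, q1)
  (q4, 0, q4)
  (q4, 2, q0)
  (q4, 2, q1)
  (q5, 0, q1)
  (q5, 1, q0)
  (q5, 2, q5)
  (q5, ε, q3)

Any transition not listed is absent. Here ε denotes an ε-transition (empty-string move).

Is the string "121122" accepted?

No

Start in {q0}.
Read '1': {q0} → {q2, q3}.
Read '2': {q2, q3} → {q0}.
Read '1': {q0} → {q2, q3}.
Read '1': {q2, q3} → {q0, q2, q4}.
Read '2': {q0, q2, q4} → {q0, q1}.
Read '2': {q0, q1} → {q0}.
The final set {q0} contains no accepting state.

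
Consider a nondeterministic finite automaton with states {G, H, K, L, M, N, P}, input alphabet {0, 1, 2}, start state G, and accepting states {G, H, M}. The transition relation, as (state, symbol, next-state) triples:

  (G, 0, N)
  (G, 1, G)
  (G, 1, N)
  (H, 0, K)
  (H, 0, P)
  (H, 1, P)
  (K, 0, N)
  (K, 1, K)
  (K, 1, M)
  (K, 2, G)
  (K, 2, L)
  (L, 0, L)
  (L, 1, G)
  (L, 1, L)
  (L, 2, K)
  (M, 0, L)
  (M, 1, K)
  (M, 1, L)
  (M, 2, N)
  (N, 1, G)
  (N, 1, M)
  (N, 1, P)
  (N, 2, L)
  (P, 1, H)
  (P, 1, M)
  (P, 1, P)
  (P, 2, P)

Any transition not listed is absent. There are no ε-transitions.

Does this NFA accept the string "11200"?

No

Start in {G}.
Read '1': {G} → {G, N}.
Read '1': {G, N} → {G, M, N, P}.
Read '2': {G, M, N, P} → {L, N, P}.
Read '0': {L, N, P} → {L}.
Read '0': {L} → {L}.
The final set {L} contains no accepting state.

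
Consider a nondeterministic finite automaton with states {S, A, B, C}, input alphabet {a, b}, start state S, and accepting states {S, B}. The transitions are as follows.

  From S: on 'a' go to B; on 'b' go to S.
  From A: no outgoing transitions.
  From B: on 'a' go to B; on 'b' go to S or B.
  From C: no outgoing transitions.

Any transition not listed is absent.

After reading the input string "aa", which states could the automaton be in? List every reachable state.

Start in {S}.
Read 'a': S→{B}; now {B}.
Read 'a': B→{B}; now {B}.

{B}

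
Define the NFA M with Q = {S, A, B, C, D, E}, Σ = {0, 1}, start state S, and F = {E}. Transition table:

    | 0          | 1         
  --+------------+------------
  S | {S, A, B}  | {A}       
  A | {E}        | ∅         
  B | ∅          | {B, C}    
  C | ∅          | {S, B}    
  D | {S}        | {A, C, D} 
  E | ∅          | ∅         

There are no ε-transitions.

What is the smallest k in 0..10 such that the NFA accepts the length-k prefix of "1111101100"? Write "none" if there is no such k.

none

Start in {S}.
Read '1': S→{A}; now {A}.
Read '1': A→∅; now ∅.
The set is empty and remains empty for the remaining 8 symbols.
No reachable set along the way intersects F.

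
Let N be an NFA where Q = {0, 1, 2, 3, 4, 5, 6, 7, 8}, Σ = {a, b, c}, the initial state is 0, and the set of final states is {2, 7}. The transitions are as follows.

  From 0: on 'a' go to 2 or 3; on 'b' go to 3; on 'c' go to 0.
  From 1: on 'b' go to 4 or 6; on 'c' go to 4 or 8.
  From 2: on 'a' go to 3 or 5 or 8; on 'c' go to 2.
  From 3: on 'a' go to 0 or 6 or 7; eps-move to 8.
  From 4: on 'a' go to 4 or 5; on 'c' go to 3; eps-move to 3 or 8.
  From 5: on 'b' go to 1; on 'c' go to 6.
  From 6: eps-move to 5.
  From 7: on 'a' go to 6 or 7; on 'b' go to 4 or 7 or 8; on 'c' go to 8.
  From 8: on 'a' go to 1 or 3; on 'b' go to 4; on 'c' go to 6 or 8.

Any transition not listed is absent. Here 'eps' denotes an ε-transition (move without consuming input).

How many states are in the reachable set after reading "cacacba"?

8

Start in {0}.
Read 'c': 0→{0}; now {0}.
Read 'a': 0→{2, 3}; union {2, 3}; ε-closure = {2, 3, 8}.
Read 'c': 2→{2}, 3→∅, 8→{6, 8}; union {2, 6, 8}; ε-closure = {2, 5, 6, 8}.
Read 'a': 2→{3, 5, 8}, 5→∅, 6→∅, 8→{1, 3}; now {1, 3, 5, 8}.
Read 'c': 1→{4, 8}, 3→∅, 5→{6}, 8→{6, 8}; union {4, 6, 8}; ε-closure = {3, 4, 5, 6, 8}.
Read 'b': 3→∅, 4→∅, 5→{1}, 6→∅, 8→{4}; union {1, 4}; ε-closure = {1, 3, 4, 8}.
Read 'a': 1→∅, 3→{0, 6, 7}, 4→{4, 5}, 8→{1, 3}; union {0, 1, 3, 4, 5, 6, 7}; ε-closure = {0, 1, 3, 4, 5, 6, 7, 8}.
That set has 8 states.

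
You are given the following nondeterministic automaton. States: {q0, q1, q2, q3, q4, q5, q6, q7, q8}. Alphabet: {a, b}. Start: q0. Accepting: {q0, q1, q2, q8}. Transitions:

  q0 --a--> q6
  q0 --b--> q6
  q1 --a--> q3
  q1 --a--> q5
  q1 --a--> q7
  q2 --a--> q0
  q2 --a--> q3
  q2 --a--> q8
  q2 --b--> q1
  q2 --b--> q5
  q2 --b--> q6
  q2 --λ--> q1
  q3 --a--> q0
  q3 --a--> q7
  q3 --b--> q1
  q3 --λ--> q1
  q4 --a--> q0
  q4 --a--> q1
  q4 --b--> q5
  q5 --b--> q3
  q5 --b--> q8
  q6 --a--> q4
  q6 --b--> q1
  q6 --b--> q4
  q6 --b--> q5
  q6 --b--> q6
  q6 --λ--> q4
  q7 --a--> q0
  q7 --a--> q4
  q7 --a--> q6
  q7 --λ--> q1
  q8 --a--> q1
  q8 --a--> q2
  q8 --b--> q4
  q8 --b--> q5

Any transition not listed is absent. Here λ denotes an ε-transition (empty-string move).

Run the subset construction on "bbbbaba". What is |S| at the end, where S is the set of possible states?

Start in {q0}.
Read 'b': q0→{q6}; union {q6}; ε-closure = {q4, q6}.
Read 'b': q4→{q5}, q6→{q1, q4, q5, q6}; now {q1, q4, q5, q6}.
Read 'b': q1→∅, q4→{q5}, q5→{q3, q8}, q6→{q1, q4, q5, q6}; now {q1, q3, q4, q5, q6, q8}.
Read 'b': q1→∅, q3→{q1}, q4→{q5}, q5→{q3, q8}, q6→{q1, q4, q5, q6}, q8→{q4, q5}; now {q1, q3, q4, q5, q6, q8}.
Read 'a': q1→{q3, q5, q7}, q3→{q0, q7}, q4→{q0, q1}, q5→∅, q6→{q4}, q8→{q1, q2}; now {q0, q1, q2, q3, q4, q5, q7}.
Read 'b': q0→{q6}, q1→∅, q2→{q1, q5, q6}, q3→{q1}, q4→{q5}, q5→{q3, q8}, q7→∅; union {q1, q3, q5, q6, q8}; ε-closure = {q1, q3, q4, q5, q6, q8}.
Read 'a': q1→{q3, q5, q7}, q3→{q0, q7}, q4→{q0, q1}, q5→∅, q6→{q4}, q8→{q1, q2}; now {q0, q1, q2, q3, q4, q5, q7}.
That set has 7 states.

7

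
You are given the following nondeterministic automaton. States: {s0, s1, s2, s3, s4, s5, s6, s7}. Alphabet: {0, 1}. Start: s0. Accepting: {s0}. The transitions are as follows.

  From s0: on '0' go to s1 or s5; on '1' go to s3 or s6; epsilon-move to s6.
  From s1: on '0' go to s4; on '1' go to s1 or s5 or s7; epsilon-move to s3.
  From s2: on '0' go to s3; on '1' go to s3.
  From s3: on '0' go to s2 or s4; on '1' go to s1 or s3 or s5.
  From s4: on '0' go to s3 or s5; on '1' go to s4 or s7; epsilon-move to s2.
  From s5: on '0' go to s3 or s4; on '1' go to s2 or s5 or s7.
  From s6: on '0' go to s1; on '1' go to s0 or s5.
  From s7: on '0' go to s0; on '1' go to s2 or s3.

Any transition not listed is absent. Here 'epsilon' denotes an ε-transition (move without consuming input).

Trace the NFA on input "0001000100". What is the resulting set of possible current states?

Start: ε-closure({s0}) = {s0, s6}.
Read '0': {s0, s6} → {s1, s3, s5}.
Read '0': {s1, s3, s5} → {s2, s3, s4}.
Read '0': {s2, s3, s4} → {s2, s3, s4, s5}.
Read '1': {s2, s3, s4, s5} → {s1, s2, s3, s4, s5, s7}.
Read '0': {s1, s2, s3, s4, s5, s7} → {s0, s2, s3, s4, s5, s6}.
Read '0': {s0, s2, s3, s4, s5, s6} → {s1, s2, s3, s4, s5}.
Read '0': {s1, s2, s3, s4, s5} → {s2, s3, s4, s5}.
Read '1': {s2, s3, s4, s5} → {s1, s2, s3, s4, s5, s7}.
Read '0': {s1, s2, s3, s4, s5, s7} → {s0, s2, s3, s4, s5, s6}.
Read '0': {s0, s2, s3, s4, s5, s6} → {s1, s2, s3, s4, s5}.

{s1, s2, s3, s4, s5}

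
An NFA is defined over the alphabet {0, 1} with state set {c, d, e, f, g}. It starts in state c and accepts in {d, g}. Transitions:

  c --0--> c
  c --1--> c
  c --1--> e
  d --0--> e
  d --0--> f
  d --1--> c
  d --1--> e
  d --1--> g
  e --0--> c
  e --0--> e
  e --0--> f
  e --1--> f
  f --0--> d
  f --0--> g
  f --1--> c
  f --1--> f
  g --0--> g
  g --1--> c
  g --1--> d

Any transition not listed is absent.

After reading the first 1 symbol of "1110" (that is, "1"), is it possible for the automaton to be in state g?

Start in {c}.
Read '1': {c} → {c, e}.
State g is not in {c, e}.

No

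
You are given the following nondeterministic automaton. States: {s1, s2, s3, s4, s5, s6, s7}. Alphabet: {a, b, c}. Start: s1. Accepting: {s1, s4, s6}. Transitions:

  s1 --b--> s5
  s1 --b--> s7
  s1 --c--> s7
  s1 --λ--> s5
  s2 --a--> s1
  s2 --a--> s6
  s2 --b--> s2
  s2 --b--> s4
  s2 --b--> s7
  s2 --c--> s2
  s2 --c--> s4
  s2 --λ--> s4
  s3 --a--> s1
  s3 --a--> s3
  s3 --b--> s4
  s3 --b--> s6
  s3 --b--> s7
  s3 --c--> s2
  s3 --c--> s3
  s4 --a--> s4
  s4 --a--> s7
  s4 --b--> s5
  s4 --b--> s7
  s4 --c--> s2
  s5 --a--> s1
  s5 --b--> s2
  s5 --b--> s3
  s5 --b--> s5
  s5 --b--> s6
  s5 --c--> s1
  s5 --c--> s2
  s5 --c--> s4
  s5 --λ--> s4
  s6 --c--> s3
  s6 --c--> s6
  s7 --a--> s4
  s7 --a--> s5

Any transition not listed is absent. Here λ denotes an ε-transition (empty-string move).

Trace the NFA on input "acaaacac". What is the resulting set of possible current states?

Start: ε-closure({s1}) = {s1, s4, s5}.
Read 'a': s1→∅, s4→{s4, s7}, s5→{s1}; union {s1, s4, s7}; ε-closure = {s1, s4, s5, s7}.
Read 'c': s1→{s7}, s4→{s2}, s5→{s1, s2, s4}, s7→∅; union {s1, s2, s4, s7}; ε-closure = {s1, s2, s4, s5, s7}.
Read 'a': s1→∅, s2→{s1, s6}, s4→{s4, s7}, s5→{s1}, s7→{s4, s5}; now {s1, s4, s5, s6, s7}.
Read 'a': s1→∅, s4→{s4, s7}, s5→{s1}, s6→∅, s7→{s4, s5}; now {s1, s4, s5, s7}.
Read 'a': s1→∅, s4→{s4, s7}, s5→{s1}, s7→{s4, s5}; now {s1, s4, s5, s7}.
Read 'c': s1→{s7}, s4→{s2}, s5→{s1, s2, s4}, s7→∅; union {s1, s2, s4, s7}; ε-closure = {s1, s2, s4, s5, s7}.
Read 'a': s1→∅, s2→{s1, s6}, s4→{s4, s7}, s5→{s1}, s7→{s4, s5}; now {s1, s4, s5, s6, s7}.
Read 'c': s1→{s7}, s4→{s2}, s5→{s1, s2, s4}, s6→{s3, s6}, s7→∅; union {s1, s2, s3, s4, s6, s7}; ε-closure = {s1, s2, s3, s4, s5, s6, s7}.

{s1, s2, s3, s4, s5, s6, s7}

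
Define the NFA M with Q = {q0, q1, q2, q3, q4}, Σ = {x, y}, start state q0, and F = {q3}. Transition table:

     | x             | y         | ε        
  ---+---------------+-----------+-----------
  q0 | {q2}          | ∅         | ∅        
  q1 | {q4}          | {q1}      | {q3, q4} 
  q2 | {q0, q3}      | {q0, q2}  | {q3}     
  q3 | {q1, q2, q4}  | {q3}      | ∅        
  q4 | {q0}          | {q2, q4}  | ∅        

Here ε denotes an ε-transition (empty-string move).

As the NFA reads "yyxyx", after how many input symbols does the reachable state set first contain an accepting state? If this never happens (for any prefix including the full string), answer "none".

none

Start in {q0}.
Read 'y': q0→∅; now ∅.
The set is empty and remains empty for the remaining 4 symbols.
No reachable set along the way intersects F.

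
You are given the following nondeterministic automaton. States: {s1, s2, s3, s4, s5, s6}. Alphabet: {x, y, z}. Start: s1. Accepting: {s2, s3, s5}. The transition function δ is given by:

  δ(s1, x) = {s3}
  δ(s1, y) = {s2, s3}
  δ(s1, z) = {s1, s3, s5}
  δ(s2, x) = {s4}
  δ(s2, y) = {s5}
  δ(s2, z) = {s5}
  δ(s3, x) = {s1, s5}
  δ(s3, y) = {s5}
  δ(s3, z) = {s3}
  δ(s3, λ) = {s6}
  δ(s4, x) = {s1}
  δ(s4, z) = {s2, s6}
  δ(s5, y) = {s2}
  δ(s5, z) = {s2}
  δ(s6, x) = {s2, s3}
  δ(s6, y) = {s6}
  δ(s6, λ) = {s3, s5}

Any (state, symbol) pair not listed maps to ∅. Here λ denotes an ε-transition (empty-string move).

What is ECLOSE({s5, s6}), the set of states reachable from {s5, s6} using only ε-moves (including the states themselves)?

{s3, s5, s6}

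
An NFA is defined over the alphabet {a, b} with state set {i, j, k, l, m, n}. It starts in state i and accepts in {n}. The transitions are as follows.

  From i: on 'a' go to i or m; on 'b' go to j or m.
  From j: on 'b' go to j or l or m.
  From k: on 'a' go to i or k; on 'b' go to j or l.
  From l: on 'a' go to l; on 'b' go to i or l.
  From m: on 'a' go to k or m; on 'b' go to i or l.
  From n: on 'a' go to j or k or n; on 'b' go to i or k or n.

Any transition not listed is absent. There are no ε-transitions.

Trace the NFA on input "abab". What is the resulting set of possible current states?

Start in {i}.
Read 'a': i→{i, m}; now {i, m}.
Read 'b': i→{j, m}, m→{i, l}; now {i, j, l, m}.
Read 'a': i→{i, m}, j→∅, l→{l}, m→{k, m}; now {i, k, l, m}.
Read 'b': i→{j, m}, k→{j, l}, l→{i, l}, m→{i, l}; now {i, j, l, m}.

{i, j, l, m}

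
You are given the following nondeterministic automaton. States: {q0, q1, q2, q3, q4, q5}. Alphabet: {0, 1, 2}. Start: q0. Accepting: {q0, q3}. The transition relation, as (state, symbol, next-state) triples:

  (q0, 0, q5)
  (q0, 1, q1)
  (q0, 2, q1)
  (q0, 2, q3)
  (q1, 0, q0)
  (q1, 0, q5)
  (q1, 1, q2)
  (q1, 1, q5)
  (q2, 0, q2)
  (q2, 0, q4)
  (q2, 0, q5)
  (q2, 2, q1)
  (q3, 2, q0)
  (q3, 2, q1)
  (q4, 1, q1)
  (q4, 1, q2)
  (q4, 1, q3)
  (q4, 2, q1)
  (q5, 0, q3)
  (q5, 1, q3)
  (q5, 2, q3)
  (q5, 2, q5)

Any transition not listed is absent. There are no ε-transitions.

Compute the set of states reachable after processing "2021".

Start in {q0}.
Read '2': {q0} → {q1, q3}.
Read '0': {q1, q3} → {q0, q5}.
Read '2': {q0, q5} → {q1, q3, q5}.
Read '1': {q1, q3, q5} → {q2, q3, q5}.

{q2, q3, q5}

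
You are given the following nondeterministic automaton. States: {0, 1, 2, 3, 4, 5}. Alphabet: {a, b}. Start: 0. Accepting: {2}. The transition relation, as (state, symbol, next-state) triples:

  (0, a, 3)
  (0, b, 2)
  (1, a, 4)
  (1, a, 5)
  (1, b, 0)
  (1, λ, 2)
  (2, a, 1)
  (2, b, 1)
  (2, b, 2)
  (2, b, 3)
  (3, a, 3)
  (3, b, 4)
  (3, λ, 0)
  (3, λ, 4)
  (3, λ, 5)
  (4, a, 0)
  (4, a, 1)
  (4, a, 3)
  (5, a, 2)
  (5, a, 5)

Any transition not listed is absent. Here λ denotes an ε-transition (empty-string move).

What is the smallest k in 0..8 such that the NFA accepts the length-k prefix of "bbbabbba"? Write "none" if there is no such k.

Start in {0}.
Read 'b': 0→{2}; now {2}.
None of the earlier sets intersect F, but {2} does.

1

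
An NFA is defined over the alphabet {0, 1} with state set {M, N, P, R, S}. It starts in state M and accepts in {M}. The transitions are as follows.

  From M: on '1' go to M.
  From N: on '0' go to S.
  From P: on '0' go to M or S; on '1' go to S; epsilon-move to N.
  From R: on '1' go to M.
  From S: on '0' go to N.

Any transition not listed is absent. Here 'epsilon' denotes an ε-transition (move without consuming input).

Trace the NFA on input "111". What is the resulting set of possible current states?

{M}

Start in {M}.
Read '1': M→{M}; now {M}.
Read '1': M→{M}; now {M}.
Read '1': M→{M}; now {M}.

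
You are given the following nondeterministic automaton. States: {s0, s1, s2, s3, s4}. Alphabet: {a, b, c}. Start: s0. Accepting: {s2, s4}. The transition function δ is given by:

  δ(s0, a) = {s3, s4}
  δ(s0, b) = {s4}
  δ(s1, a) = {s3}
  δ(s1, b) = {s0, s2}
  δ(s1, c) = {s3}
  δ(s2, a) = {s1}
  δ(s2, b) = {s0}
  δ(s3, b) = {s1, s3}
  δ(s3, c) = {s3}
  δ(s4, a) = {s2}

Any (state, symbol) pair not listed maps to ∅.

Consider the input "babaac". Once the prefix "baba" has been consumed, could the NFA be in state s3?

Start in {s0}.
Read 'b': s0→{s4}; now {s4}.
Read 'a': s4→{s2}; now {s2}.
Read 'b': s2→{s0}; now {s0}.
Read 'a': s0→{s3, s4}; now {s3, s4}.
State s3 is in {s3, s4}.

Yes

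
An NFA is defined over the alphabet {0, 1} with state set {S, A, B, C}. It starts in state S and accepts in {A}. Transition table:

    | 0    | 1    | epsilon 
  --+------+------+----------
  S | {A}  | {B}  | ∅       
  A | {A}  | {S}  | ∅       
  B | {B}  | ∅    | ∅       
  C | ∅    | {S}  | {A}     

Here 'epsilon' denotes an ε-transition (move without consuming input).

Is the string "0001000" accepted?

Start in {S}.
Read '0': S→{A}; now {A}.
Read '0': A→{A}; now {A}.
Read '0': A→{A}; now {A}.
Read '1': A→{S}; now {S}.
Read '0': S→{A}; now {A}.
Read '0': A→{A}; now {A}.
Read '0': A→{A}; now {A}.
The final set {A} contains the accepting state A.

Yes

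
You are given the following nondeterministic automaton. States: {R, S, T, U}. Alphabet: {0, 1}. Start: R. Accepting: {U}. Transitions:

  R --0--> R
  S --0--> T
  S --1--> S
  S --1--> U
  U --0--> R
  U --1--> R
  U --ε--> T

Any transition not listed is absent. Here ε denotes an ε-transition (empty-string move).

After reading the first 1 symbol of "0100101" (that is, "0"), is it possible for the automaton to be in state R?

Yes

Start in {R}.
Read '0': R→{R}; now {R}.
State R is in {R}.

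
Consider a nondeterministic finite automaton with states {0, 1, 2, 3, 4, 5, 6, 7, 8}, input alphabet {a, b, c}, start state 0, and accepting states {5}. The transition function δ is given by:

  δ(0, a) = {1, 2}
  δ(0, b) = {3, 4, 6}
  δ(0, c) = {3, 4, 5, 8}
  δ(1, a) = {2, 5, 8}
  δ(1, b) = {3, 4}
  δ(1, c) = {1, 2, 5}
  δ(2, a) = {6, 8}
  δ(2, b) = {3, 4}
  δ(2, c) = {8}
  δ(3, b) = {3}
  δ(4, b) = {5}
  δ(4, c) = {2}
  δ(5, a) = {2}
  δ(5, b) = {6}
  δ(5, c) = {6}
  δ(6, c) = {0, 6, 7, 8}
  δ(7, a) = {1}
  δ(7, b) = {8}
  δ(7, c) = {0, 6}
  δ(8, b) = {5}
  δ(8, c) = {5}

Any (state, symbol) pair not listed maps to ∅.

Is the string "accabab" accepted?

Start in {0}.
Read 'a': {0} → {1, 2}.
Read 'c': {1, 2} → {1, 2, 5, 8}.
Read 'c': {1, 2, 5, 8} → {1, 2, 5, 6, 8}.
Read 'a': {1, 2, 5, 6, 8} → {2, 5, 6, 8}.
Read 'b': {2, 5, 6, 8} → {3, 4, 5, 6}.
Read 'a': {3, 4, 5, 6} → {2}.
Read 'b': {2} → {3, 4}.
The final set {3, 4} contains no accepting state.

No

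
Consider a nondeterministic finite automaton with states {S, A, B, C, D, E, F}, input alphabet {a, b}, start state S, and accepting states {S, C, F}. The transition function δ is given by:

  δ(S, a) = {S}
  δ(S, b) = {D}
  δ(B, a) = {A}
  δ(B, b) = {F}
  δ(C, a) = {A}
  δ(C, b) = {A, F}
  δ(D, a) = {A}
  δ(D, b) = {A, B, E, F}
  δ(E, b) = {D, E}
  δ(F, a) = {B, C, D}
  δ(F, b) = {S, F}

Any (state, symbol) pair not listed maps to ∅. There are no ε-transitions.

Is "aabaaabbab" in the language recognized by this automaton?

Start in {S}.
Read 'a': {S} → {S}.
Read 'a': {S} → {S}.
Read 'b': {S} → {D}.
Read 'a': {D} → {A}.
Read 'a': {A} → ∅.
The set is empty and remains empty for the remaining 5 symbols.
The final set ∅ contains no accepting state.

No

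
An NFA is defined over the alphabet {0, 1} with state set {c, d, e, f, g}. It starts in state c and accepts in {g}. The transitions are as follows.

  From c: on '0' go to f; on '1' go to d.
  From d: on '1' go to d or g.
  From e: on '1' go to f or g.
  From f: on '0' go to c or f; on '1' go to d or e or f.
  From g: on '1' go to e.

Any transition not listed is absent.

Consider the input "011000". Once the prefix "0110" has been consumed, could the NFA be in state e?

Start in {c}.
Read '0': c→{f}; now {f}.
Read '1': f→{d, e, f}; now {d, e, f}.
Read '1': d→{d, g}, e→{f, g}, f→{d, e, f}; now {d, e, f, g}.
Read '0': d→∅, e→∅, f→{c, f}, g→∅; now {c, f}.
State e is not in {c, f}.

No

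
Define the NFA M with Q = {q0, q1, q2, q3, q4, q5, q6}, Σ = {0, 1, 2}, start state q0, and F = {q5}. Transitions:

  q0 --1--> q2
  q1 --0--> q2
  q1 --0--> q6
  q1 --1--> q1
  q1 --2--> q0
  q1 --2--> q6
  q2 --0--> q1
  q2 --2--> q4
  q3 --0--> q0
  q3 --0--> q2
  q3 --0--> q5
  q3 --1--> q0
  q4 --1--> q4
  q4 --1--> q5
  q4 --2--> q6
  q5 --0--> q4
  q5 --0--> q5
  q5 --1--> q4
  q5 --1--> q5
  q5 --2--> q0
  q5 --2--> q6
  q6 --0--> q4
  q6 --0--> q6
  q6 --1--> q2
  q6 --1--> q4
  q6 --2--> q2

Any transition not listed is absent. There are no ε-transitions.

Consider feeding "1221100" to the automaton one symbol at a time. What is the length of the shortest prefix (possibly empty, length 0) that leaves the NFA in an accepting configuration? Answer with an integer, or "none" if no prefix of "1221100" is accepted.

Start in {q0}.
Read '1': q0→{q2}; now {q2}.
Read '2': q2→{q4}; now {q4}.
Read '2': q4→{q6}; now {q6}.
Read '1': q6→{q2, q4}; now {q2, q4}.
Read '1': q2→∅, q4→{q4, q5}; now {q4, q5}.
None of the earlier sets intersect F, but {q4, q5} does.

5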